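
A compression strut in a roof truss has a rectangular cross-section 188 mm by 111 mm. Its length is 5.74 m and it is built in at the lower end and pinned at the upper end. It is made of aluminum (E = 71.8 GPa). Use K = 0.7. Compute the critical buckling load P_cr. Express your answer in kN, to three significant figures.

Buckling occurs about the weak axis: I_min = h·b³/12 with b = 111 mm (the shorter side).
I_min = 188×111³/12 = 2.143×10^7 mm⁴
I = 2.143×10^7 mm⁴ = 2.143×10^-5 m⁴
Effective length L_e = K·L = 0.7 × 5.74 = 4.018 m
P_cr = π²EI / L_e² = π² × 71.8×10⁹ × 2.143×10^-5 / 4.018² = 9.405×10^5 N

P_cr ≈ 940 kN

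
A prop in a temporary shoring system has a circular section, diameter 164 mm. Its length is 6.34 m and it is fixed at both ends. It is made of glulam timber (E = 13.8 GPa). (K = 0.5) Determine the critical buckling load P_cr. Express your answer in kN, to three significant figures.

P_cr ≈ 481 kN

I = πd⁴/64 = π×164⁴/64 = 3.551×10^7 mm⁴
I = 3.551×10^7 mm⁴ = 3.551×10^-5 m⁴
Effective length L_e = K·L = 0.5 × 6.34 = 3.170 m
P_cr = π²EI / L_e² = π² × 13.8×10⁹ × 3.551×10^-5 / 3.170² = 4.813×10^5 N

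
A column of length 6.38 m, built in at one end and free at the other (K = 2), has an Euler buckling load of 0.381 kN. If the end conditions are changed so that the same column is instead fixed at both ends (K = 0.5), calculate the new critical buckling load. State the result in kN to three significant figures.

P_cr ≈ 6.10 kN

P_cr ∝ 1/K², so P_cr,new = P_cr,old × (K_old/K_new)² = 0.381 × (2/0.5)²
= 0.381 × 16.00 = 6.10 kN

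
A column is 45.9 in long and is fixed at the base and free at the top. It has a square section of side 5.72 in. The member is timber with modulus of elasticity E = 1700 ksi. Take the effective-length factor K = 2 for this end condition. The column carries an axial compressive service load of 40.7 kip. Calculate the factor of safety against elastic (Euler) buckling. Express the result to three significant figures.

n ≈ 4.36

I = a⁴/12 = 5.72⁴/12 = 89.21 in⁴
Effective length L_e = K·L = 2 × 45.9 = 91.80 in
P_cr = π²EI / L_e² = π² × 1700×10³ × 89.21 / 91.80² = 1.776×10^5 lb
Factor of safety n = P_cr / P = 177.61 / 40.7 = 4.36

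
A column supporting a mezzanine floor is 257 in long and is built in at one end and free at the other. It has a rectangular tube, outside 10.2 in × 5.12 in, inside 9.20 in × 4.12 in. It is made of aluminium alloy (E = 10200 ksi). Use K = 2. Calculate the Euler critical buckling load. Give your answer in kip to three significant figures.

P_cr ≈ 23.0 kip

Weak-axis I_min = (h_o·b_o³ − h_i·b_i³)/12 with b_o = 5.12, b_i = 4.120 in (shorter outer/inner sides).
I_min = (10.2×5.12³ − 9.200×4.120³)/12 = 60.47 in⁴
Effective length L_e = K·L = 2 × 257 = 514.0 in
P_cr = π²EI / L_e² = π² × 10200×10³ × 60.47 / 514.0² = 2.304×10^4 lb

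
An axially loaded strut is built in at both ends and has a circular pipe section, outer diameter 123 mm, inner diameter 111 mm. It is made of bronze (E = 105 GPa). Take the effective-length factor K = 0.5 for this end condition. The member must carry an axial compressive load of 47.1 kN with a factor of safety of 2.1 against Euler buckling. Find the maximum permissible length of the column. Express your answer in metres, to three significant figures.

L_max ≈ 12.6 m

d_o = 123 mm, d_i = 111 mm
I = π(d_o⁴ − d_i⁴)/64 = π(123⁴ − 111.0⁴)/64 = 3.784×10^6 mm⁴
I = 3.784×10^-6 m⁴
Required critical load P_cr = n·P = 2.1 × 47.1 = 98.91 kN = 9.891×10^4 N
From P_cr = π²EI/(K·L)²:  L = (1/K)·√(π²EI/P_cr) = (1/0.5)·√(π²×1.05×10^11×3.784×10^-6/9.891×10^4)
L = 12.6 m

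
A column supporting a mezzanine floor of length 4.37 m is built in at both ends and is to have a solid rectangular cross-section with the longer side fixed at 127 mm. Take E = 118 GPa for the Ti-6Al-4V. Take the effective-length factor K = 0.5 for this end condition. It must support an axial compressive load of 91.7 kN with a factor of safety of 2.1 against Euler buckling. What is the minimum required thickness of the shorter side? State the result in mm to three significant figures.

Required P_cr = n·P = 2.1 × 91.7 = 192.6 kN
L_e = K·L = 0.5 × 4.37 = 2.185 m
Required I = P_cr·L_e²/(π²E) = 1.926×10^5 × 2.185² / (π² × 1.18×10^11) = 7.894×10^-7 m⁴
I_req = 7.894×10^5 mm⁴
Rectangle, weak axis: I_min = h·b³/12 with h = 127 mm fixed  ⇒  b = (12I/h)^(1/3) = 42.1 mm

b ≈ 42.1 mm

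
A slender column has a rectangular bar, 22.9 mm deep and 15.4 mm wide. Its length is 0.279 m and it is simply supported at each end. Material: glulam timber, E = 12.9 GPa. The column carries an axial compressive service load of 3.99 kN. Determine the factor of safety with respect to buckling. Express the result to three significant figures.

Buckling occurs about the weak axis: I_min = h·b³/12 with b = 15.4 mm (the shorter side).
I_min = 22.9×15.4³/12 = 6.970×10^3 mm⁴
I = 6.970×10^3 mm⁴ = 6.970×10^-9 m⁴
Effective length L_e = K·L = 1 × 0.279 = 0.2790 m
P_cr = π²EI / L_e² = π² × 12.9×10⁹ × 6.970×10^-9 / 0.2790² = 1.140×10^4 N
Factor of safety n = P_cr / P = 11.400 / 3.99 = 2.86

n ≈ 2.86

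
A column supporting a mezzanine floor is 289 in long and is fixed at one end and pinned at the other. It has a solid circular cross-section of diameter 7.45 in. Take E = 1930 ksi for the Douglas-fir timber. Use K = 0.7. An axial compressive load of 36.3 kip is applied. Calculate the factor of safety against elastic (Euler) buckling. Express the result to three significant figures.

I = πd⁴/64 = π×7.45⁴/64 = 151.2 in⁴
Effective length L_e = K·L = 0.7 × 289 = 202.3 in
P_cr = π²EI / L_e² = π² × 1930×10³ × 151.2 / 202.3² = 7.038×10^4 lb
Factor of safety n = P_cr / P = 70.382 / 36.3 = 1.94

n ≈ 1.94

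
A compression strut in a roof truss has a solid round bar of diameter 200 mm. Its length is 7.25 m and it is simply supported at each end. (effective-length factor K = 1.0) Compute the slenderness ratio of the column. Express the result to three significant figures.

λ ≈ 145

I = πd⁴/64 = π×200⁴/64 = 7.854×10^7 mm⁴
A = 3.142×10^4 mm²;  r_min = √(I/A) = √(7.854×10^7/3.142×10^4) = 50.00 mm
L_e = K·L = 1 × 7.25 m = 7.250 m = 7250.0 mm
λ = L_e / r_min = 7250.0 / 50.00 = 145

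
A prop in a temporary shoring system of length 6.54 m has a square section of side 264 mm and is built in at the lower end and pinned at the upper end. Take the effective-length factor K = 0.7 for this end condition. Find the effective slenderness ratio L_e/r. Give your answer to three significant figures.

λ ≈ 60.1

For a square r = a/√12 = 264/√12 = 76.21 mm
L_e = K·L = 0.7 × 6.54 m = 4.578 m = 4578.0 mm
λ = L_e / r_min = 4578.0 / 76.21 = 60.1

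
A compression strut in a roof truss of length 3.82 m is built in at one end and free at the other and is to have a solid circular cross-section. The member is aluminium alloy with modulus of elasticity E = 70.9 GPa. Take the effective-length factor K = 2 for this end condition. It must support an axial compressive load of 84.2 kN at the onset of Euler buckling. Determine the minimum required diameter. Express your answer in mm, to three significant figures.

d ≈ 109 mm

L_e = K·L = 2 × 3.82 = 7.640 m
Required I = P_cr·L_e²/(π²E) = 8.420×10^4 × 7.640² / (π² × 7.09×10^10) = 7.023×10^-6 m⁴
I_req = 7.023×10^6 mm⁴
Solid circle: I = πd⁴/64  ⇒  d = (64I/π)^(1/4) = (64×7.023×10^6/π)^(1/4) = 109 mm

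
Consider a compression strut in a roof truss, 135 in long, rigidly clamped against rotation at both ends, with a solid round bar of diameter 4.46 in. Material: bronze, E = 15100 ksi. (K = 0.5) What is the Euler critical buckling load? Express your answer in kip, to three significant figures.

I = πd⁴/64 = π×4.46⁴/64 = 19.42 in⁴
Effective length L_e = K·L = 0.5 × 135 = 67.50 in
P_cr = π²EI / L_e² = π² × 15100×10³ × 19.42 / 67.50² = 6.353×10^5 lb

P_cr ≈ 635 kip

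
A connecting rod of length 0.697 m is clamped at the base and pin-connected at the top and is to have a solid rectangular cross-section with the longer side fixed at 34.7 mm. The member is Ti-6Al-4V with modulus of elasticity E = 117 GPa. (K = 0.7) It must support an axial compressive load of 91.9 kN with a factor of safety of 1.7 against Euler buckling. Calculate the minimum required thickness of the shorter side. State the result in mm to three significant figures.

b ≈ 22.3 mm

Required P_cr = n·P = 1.7 × 91.9 = 156.2 kN
L_e = K·L = 0.7 × 0.697 = 0.4879 m
Required I = P_cr·L_e²/(π²E) = 1.562×10^5 × 0.4879² / (π² × 1.17×10^11) = 3.221×10^-8 m⁴
I_req = 3.221×10^4 mm⁴
Rectangle, weak axis: I_min = h·b³/12 with h = 34.7 mm fixed  ⇒  b = (12I/h)^(1/3) = 22.3 mm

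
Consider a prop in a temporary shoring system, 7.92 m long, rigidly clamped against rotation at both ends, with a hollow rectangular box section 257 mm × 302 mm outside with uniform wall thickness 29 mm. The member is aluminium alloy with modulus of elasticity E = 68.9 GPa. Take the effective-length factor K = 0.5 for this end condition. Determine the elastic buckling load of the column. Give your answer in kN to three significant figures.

P_cr ≈ 11600 kN

Inner dimensions: h_i = 302 − 2×29 = 244.0 mm, b_i = 257 − 2×29 = 199.0 mm
Weak-axis I_min = (h_o·b_o³ − h_i·b_i³)/12 with b_o = 257, b_i = 199.0 mm (shorter outer/inner sides).
I_min = (302×257³ − 244.0×199.0³)/12 = 2.670×10^8 mm⁴
I = 2.670×10^8 mm⁴ = 2.670×10^-4 m⁴
Effective length L_e = K·L = 0.5 × 7.92 = 3.960 m
P_cr = π²EI / L_e² = π² × 68.9×10⁹ × 2.670×10^-4 / 3.960² = 1.158×10^7 N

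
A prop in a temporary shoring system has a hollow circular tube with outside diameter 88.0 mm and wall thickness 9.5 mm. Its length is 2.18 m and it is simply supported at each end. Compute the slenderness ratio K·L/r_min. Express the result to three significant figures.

Inner diameter d_i = 88.0 − 2×9.5 = 69.00 mm
I = π(d_o⁴ − d_i⁴)/64 = π(88.0⁴ − 69.00⁴)/64 = 1.831×10^6 mm⁴
A = 2.343×10^3 mm²;  r_min = √(I/A) = √(1.831×10^6/2.343×10^3) = 27.96 mm
L_e = K·L = 1 × 2.18 m = 2.180 m = 2180.0 mm
λ = L_e / r_min = 2180.0 / 27.96 = 78.0

λ ≈ 78.0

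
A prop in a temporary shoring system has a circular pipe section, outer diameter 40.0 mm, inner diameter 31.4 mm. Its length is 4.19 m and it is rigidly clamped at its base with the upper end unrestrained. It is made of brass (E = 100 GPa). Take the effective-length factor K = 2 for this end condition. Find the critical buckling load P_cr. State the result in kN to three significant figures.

d_o = 40.0 mm, d_i = 31.4 mm
I = π(d_o⁴ − d_i⁴)/64 = π(40.0⁴ − 31.40⁴)/64 = 7.795×10^4 mm⁴
I = 7.795×10^4 mm⁴ = 7.795×10^-8 m⁴
Effective length L_e = K·L = 2 × 4.19 = 8.380 m
P_cr = π²EI / L_e² = π² × 100×10⁹ × 7.795×10^-8 / 8.380² = 1.095×10^3 N

P_cr ≈ 1.10 kN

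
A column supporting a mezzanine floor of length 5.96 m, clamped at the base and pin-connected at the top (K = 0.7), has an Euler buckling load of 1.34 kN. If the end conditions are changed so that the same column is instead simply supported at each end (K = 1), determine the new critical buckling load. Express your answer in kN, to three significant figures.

P_cr ≈ 0.657 kN

P_cr ∝ 1/K², so P_cr,new = P_cr,old × (K_old/K_new)² = 1.34 × (0.7/1)²
= 1.34 × 0.4900 = 0.657 kN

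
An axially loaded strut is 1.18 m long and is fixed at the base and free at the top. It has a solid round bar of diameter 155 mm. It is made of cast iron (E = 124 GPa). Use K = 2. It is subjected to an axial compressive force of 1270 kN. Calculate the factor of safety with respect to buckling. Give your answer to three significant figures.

n ≈ 4.90

I = πd⁴/64 = π×155⁴/64 = 2.833×10^7 mm⁴
I = 2.833×10^7 mm⁴ = 2.833×10^-5 m⁴
Effective length L_e = K·L = 2 × 1.18 = 2.360 m
P_cr = π²EI / L_e² = π² × 124×10⁹ × 2.833×10^-5 / 2.360² = 6.226×10^6 N
Factor of safety n = P_cr / P = 6225.8 / 1270 = 4.90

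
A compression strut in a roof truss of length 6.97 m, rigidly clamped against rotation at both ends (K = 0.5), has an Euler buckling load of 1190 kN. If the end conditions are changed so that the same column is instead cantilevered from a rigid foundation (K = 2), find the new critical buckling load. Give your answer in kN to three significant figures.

P_cr ∝ 1/K², so P_cr,new = P_cr,old × (K_old/K_new)² = 1190 × (0.5/2)²
= 1190 × 0.06250 = 74.4 kN

P_cr ≈ 74.4 kN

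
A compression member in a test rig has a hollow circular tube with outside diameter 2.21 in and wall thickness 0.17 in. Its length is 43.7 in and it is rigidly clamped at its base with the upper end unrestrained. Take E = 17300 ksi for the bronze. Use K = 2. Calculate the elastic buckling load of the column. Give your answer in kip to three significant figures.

P_cr ≈ 12.8 kip

Inner diameter d_i = 2.21 − 2×0.17 = 1.870 in
I = π(d_o⁴ − d_i⁴)/64 = π(2.21⁴ − 1.870⁴)/64 = 0.5707 in⁴
Effective length L_e = K·L = 2 × 43.7 = 87.40 in
P_cr = π²EI / L_e² = π² × 17300×10³ × 0.5707 / 87.40² = 1.276×10^4 lb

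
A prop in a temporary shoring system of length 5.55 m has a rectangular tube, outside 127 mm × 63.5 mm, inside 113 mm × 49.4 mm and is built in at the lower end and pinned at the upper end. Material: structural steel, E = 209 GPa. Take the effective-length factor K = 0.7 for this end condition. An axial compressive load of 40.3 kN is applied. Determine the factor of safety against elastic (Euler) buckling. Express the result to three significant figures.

n ≈ 5.34

Weak-axis I_min = (h_o·b_o³ − h_i·b_i³)/12 with b_o = 63.5, b_i = 49.40 mm (shorter outer/inner sides).
I_min = (127×63.5³ − 113.0×49.40³)/12 = 1.575×10^6 mm⁴
I = 1.575×10^6 mm⁴ = 1.575×10^-6 m⁴
Effective length L_e = K·L = 0.7 × 5.55 = 3.885 m
P_cr = π²EI / L_e² = π² × 209×10⁹ × 1.575×10^-6 / 3.885² = 2.152×10^5 N
Factor of safety n = P_cr / P = 215.20 / 40.3 = 5.34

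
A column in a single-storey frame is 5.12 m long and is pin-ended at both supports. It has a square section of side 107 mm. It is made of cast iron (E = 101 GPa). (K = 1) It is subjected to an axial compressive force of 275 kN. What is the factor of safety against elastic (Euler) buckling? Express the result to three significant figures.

I = a⁴/12 = 107⁴/12 = 1.092×10^7 mm⁴
I = 1.092×10^7 mm⁴ = 1.092×10^-5 m⁴
Effective length L_e = K·L = 1 × 5.12 = 5.120 m
P_cr = π²EI / L_e² = π² × 101×10⁹ × 1.092×10^-5 / 5.120² = 4.154×10^5 N
Factor of safety n = P_cr / P = 415.37 / 275 = 1.51

n ≈ 1.51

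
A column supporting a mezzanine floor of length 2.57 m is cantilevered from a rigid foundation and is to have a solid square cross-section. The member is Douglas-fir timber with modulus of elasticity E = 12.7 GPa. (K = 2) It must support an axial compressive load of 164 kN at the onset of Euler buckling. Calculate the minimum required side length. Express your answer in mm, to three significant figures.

L_e = K·L = 2 × 2.57 = 5.140 m
Required I = P_cr·L_e²/(π²E) = 1.640×10^5 × 5.140² / (π² × 1.27×10^10) = 3.457×10^-5 m⁴
I_req = 3.457×10^7 mm⁴
Solid square: I = a⁴/12  ⇒  a = (12I)^(1/4) = (12×3.457×10^7)^(1/4) = 143 mm

a ≈ 143 mm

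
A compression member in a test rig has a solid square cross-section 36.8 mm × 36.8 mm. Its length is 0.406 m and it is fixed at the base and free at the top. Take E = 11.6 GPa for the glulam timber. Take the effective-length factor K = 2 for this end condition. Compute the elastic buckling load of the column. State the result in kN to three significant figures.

P_cr ≈ 26.5 kN

I = a⁴/12 = 36.8⁴/12 = 1.528×10^5 mm⁴
I = 1.528×10^5 mm⁴ = 1.528×10^-7 m⁴
Effective length L_e = K·L = 2 × 0.406 = 0.8120 m
P_cr = π²EI / L_e² = π² × 11.6×10⁹ × 1.528×10^-7 / 0.8120² = 2.654×10^4 N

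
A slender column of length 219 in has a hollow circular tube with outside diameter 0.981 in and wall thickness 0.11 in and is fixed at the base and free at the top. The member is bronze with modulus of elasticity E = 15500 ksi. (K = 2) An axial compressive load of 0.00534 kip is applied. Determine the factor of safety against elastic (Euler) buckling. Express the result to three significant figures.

n ≈ 4.33

Inner diameter d_i = 0.981 − 2×0.11 = 0.7610 in
I = π(d_o⁴ − d_i⁴)/64 = π(0.981⁴ − 0.7610⁴)/64 = 2.900×10^-2 in⁴
Effective length L_e = K·L = 2 × 219 = 438.0 in
P_cr = π²EI / L_e² = π² × 15500×10³ × 2.900×10^-2 / 438.0² = 23.12 lb
Factor of safety n = P_cr / P = 0.023124 / 0.00534 = 4.33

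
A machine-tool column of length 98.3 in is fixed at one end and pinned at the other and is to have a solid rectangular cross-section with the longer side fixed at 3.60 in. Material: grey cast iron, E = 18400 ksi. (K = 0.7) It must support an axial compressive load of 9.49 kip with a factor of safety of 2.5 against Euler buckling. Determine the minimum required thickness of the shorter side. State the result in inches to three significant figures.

Required P_cr = n·P = 2.5 × 9.49 = 23.72 kip
L_e = K·L = 0.7 × 98.3 = 68.81 in
Required I = P_cr·L_e²/(π²E) = 2.373×10^4 × 68.81² / (π² × 1.84×10^7) = 0.6186 in⁴
Rectangle, weak axis: I_min = h·b³/12 with h = 3.60 in fixed  ⇒  b = (12I/h)^(1/3) = 1.27 in

b ≈ 1.27 in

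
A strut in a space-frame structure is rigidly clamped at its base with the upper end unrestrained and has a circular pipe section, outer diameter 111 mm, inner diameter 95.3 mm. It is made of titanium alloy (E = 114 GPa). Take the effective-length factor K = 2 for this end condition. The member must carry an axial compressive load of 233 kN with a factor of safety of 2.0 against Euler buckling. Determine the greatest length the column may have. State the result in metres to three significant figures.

L_max ≈ 1.43 m

d_o = 111 mm, d_i = 95.3 mm
I = π(d_o⁴ − d_i⁴)/64 = π(111⁴ − 95.30⁴)/64 = 3.403×10^6 mm⁴
I = 3.403×10^-6 m⁴
Required critical load P_cr = n·P = 2.0 × 233 = 466.0 kN = 4.660×10^5 N
From P_cr = π²EI/(K·L)²:  L = (1/K)·√(π²EI/P_cr) = (1/2)·√(π²×1.14×10^11×3.403×10^-6/4.660×10^5)
L = 1.43 m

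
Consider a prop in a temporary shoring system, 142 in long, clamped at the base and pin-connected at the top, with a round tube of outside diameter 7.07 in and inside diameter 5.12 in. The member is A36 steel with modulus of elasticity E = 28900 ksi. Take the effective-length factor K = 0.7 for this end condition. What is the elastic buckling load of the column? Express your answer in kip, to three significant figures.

d_o = 7.07 in, d_i = 5.12 in
I = π(d_o⁴ − d_i⁴)/64 = π(7.07⁴ − 5.120⁴)/64 = 88.91 in⁴
Effective length L_e = K·L = 0.7 × 142 = 99.40 in
P_cr = π²EI / L_e² = π² × 28900×10³ × 88.91 / 99.40² = 2.567×10^6 lb

P_cr ≈ 2570 kip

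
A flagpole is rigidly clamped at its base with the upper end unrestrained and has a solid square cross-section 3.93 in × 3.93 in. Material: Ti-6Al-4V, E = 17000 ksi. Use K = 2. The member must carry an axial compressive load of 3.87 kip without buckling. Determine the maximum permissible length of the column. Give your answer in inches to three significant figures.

I = a⁴/12 = 3.93⁴/12 = 19.88 in⁴
At the buckling limit P_cr = P = 3.870×10^3 lb
From P_cr = π²EI/(K·L)²:  L = (1/K)·√(π²EI/P_cr) = (1/2)·√(π²×1.70×10^7×19.88/3.870×10^3)
L = 464 in

L_max ≈ 464 in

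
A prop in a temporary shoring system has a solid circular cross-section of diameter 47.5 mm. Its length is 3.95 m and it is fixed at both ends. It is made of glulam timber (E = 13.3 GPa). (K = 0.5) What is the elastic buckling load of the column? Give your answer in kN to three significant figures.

P_cr ≈ 8.41 kN

I = πd⁴/64 = π×47.5⁴/64 = 2.499×10^5 mm⁴
I = 2.499×10^5 mm⁴ = 2.499×10^-7 m⁴
Effective length L_e = K·L = 0.5 × 3.95 = 1.975 m
P_cr = π²EI / L_e² = π² × 13.3×10⁹ × 2.499×10^-7 / 1.975² = 8.409×10^3 N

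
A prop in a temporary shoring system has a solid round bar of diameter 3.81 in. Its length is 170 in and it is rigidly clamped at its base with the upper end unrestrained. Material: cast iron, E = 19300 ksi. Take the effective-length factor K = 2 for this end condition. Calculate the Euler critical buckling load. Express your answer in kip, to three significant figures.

P_cr ≈ 17.0 kip

I = πd⁴/64 = π×3.81⁴/64 = 10.34 in⁴
Effective length L_e = K·L = 2 × 170 = 340.0 in
P_cr = π²EI / L_e² = π² × 19300×10³ × 10.34 / 340.0² = 1.704×10^4 lb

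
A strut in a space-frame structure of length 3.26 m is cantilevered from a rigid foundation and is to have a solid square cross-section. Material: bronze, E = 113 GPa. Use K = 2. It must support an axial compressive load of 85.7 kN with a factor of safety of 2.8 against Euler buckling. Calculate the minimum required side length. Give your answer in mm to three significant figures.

Required P_cr = n·P = 2.8 × 85.7 = 240.0 kN
L_e = K·L = 2 × 3.26 = 6.520 m
Required I = P_cr·L_e²/(π²E) = 2.400×10^5 × 6.520² / (π² × 1.13×10^11) = 9.147×10^-6 m⁴
I_req = 9.147×10^6 mm⁴
Solid square: I = a⁴/12  ⇒  a = (12I)^(1/4) = (12×9.147×10^6)^(1/4) = 102 mm

a ≈ 102 mm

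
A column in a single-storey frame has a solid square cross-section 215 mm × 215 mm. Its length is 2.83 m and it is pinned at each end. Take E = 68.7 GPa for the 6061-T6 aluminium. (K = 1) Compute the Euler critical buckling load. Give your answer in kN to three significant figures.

I = a⁴/12 = 215⁴/12 = 1.781×10^8 mm⁴
I = 1.781×10^8 mm⁴ = 1.781×10^-4 m⁴
Effective length L_e = K·L = 1 × 2.83 = 2.830 m
P_cr = π²EI / L_e² = π² × 68.7×10⁹ × 1.781×10^-4 / 2.830² = 1.507×10^7 N

P_cr ≈ 15100 kN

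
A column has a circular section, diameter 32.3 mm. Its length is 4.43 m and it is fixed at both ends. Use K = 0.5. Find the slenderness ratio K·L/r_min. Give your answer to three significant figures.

I = πd⁴/64 = π×32.3⁴/64 = 5.343×10^4 mm⁴
A = 819.4 mm²;  r_min = √(I/A) = √(5.343×10^4/819.4) = 8.075 mm
L_e = K·L = 0.5 × 4.43 m = 2.215 m = 2215.0 mm
λ = L_e / r_min = 2215.0 / 8.075 = 274

λ ≈ 274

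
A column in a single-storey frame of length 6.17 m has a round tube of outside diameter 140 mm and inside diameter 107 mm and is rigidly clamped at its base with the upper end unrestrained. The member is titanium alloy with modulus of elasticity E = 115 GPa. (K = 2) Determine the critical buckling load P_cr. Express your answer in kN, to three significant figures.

P_cr ≈ 92.6 kN

d_o = 140 mm, d_i = 107 mm
I = π(d_o⁴ − d_i⁴)/64 = π(140⁴ − 107.0⁴)/64 = 1.242×10^7 mm⁴
I = 1.242×10^7 mm⁴ = 1.242×10^-5 m⁴
Effective length L_e = K·L = 2 × 6.17 = 12.34 m
P_cr = π²EI / L_e² = π² × 115×10⁹ × 1.242×10^-5 / 12.34² = 9.260×10^4 N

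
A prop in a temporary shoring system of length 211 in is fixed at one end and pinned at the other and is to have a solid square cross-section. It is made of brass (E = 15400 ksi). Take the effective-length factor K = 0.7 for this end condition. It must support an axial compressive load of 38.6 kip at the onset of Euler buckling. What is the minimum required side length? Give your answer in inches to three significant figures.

L_e = K·L = 0.7 × 211 = 147.7 in
Required I = P_cr·L_e²/(π²E) = 3.860×10^4 × 147.7² / (π² × 1.54×10^7) = 5.540 in⁴
Solid square: I = a⁴/12  ⇒  a = (12I)^(1/4) = (12×5.540)^(1/4) = 2.86 in

a ≈ 2.86 in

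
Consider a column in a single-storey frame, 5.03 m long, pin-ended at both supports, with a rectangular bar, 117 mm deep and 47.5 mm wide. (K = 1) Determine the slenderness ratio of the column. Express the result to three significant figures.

For a rectangle r_min = b/√12 = 47.5/√12 = 13.71 mm
L_e = K·L = 1 × 5.03 m = 5.030 m = 5030.0 mm
λ = L_e / r_min = 5030.0 / 13.71 = 367

λ ≈ 367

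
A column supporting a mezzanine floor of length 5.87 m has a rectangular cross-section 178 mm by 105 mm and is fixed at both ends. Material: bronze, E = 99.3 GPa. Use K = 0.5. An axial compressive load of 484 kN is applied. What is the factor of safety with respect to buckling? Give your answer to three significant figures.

n ≈ 4.04

Buckling occurs about the weak axis: I_min = h·b³/12 with b = 105 mm (the shorter side).
I_min = 178×105³/12 = 1.717×10^7 mm⁴
I = 1.717×10^7 mm⁴ = 1.717×10^-5 m⁴
Effective length L_e = K·L = 0.5 × 5.87 = 2.935 m
P_cr = π²EI / L_e² = π² × 99.3×10⁹ × 1.717×10^-5 / 2.935² = 1.954×10^6 N
Factor of safety n = P_cr / P = 1953.6 / 484 = 4.04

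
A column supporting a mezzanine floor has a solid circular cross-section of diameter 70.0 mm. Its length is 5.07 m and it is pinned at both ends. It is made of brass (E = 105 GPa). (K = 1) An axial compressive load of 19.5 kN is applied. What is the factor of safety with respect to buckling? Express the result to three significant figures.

I = πd⁴/64 = π×70.0⁴/64 = 1.179×10^6 mm⁴
I = 1.179×10^6 mm⁴ = 1.179×10^-6 m⁴
Effective length L_e = K·L = 1 × 5.07 = 5.070 m
P_cr = π²EI / L_e² = π² × 105×10⁹ × 1.179×10^-6 / 5.070² = 4.752×10^4 N
Factor of safety n = P_cr / P = 47.515 / 19.5 = 2.44

n ≈ 2.44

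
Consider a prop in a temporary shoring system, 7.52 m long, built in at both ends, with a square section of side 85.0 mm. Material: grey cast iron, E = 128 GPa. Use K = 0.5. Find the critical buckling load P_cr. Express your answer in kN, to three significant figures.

I = a⁴/12 = 85.0⁴/12 = 4.350×10^6 mm⁴
I = 4.350×10^6 mm⁴ = 4.350×10^-6 m⁴
Effective length L_e = K·L = 0.5 × 7.52 = 3.760 m
P_cr = π²EI / L_e² = π² × 128×10⁹ × 4.350×10^-6 / 3.760² = 3.887×10^5 N

P_cr ≈ 389 kN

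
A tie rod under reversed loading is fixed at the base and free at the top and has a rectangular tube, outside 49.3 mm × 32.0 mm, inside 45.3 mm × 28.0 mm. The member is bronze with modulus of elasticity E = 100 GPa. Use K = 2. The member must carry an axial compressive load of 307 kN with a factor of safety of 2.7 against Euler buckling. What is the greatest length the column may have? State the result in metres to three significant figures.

L_max ≈ 0.124 m

Weak-axis I_min = (h_o·b_o³ − h_i·b_i³)/12 with b_o = 32.0, b_i = 28.00 mm (shorter outer/inner sides).
I_min = (49.3×32.0³ − 45.30×28.00³)/12 = 5.175×10^4 mm⁴
I = 5.175×10^-8 m⁴
Required critical load P_cr = n·P = 2.7 × 307 = 828.9 kN = 8.289×10^5 N
From P_cr = π²EI/(K·L)²:  L = (1/K)·√(π²EI/P_cr) = (1/2)·√(π²×1.00×10^11×5.175×10^-8/8.289×10^5)
L = 0.124 m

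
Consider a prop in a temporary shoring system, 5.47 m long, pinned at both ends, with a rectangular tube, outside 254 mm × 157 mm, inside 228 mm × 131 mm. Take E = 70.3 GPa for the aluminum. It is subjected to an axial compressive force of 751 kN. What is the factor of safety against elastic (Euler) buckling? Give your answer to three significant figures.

n ≈ 1.21

Weak-axis I_min = (h_o·b_o³ − h_i·b_i³)/12 with b_o = 157, b_i = 131.0 mm (shorter outer/inner sides).
I_min = (254×157³ − 228.0×131.0³)/12 = 3.920×10^7 mm⁴
I = 3.920×10^7 mm⁴ = 3.920×10^-5 m⁴
Effective length L_e = K·L = 1 × 5.47 = 5.470 m
P_cr = π²EI / L_e² = π² × 70.3×10⁹ × 3.920×10^-5 / 5.470² = 9.090×10^5 N
Factor of safety n = P_cr / P = 908.98 / 751 = 1.21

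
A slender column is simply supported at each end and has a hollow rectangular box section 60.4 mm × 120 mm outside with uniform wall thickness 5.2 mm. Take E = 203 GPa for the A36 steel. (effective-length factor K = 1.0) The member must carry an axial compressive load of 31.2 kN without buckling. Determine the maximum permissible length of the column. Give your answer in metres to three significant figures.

Inner dimensions: h_i = 120 − 2×5.2 = 109.6 mm, b_i = 60.4 − 2×5.2 = 50.00 mm
Weak-axis I_min = (h_o·b_o³ − h_i·b_i³)/12 with b_o = 60.4, b_i = 50.00 mm (shorter outer/inner sides).
I_min = (120×60.4³ − 109.6×50.00³)/12 = 1.062×10^6 mm⁴
I = 1.062×10^-6 m⁴
At the buckling limit P_cr = P = 3.120×10^4 N
From P_cr = π²EI/(K·L)²:  L = (1/K)·√(π²EI/P_cr) = (1/1)·√(π²×2.03×10^11×1.062×10^-6/3.120×10^4)
L = 8.26 m

L_max ≈ 8.26 m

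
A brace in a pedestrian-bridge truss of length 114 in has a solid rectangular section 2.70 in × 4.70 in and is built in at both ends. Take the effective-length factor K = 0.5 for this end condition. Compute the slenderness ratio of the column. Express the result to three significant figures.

λ ≈ 73.1

Buckling occurs about the weak axis: I_min = h·b³/12 with b = 2.70 in (the shorter side).
I_min = 4.70×2.70³/12 = 7.709 in⁴
A = 12.69 in²;  r_min = √(I/A) = √(7.709/12.69) = 0.7794 in
L_e = K·L = 0.5 × 114 = 57.00 in
λ = L_e / r_min = 57.000 / 0.7794 = 73.1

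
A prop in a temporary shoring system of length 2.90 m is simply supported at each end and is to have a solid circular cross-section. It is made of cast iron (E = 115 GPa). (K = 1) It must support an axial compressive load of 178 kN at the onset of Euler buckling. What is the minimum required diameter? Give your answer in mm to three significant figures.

d ≈ 72.0 mm

L_e = K·L = 1 × 2.90 = 2.900 m
Required I = P_cr·L_e²/(π²E) = 1.780×10^5 × 2.900² / (π² × 1.15×10^11) = 1.319×10^-6 m⁴
I_req = 1.319×10^6 mm⁴
Solid circle: I = πd⁴/64  ⇒  d = (64I/π)^(1/4) = (64×1.319×10^6/π)^(1/4) = 72.0 mm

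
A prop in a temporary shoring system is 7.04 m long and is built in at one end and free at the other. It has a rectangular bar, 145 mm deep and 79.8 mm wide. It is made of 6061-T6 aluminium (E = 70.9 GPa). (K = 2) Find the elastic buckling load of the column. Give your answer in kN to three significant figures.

Buckling occurs about the weak axis: I_min = h·b³/12 with b = 79.8 mm (the shorter side).
I_min = 145×79.8³/12 = 6.140×10^6 mm⁴
I = 6.140×10^6 mm⁴ = 6.140×10^-6 m⁴
Effective length L_e = K·L = 2 × 7.04 = 14.08 m
P_cr = π²EI / L_e² = π² × 70.9×10⁹ × 6.140×10^-6 / 14.08² = 2.167×10^4 N

P_cr ≈ 21.7 kN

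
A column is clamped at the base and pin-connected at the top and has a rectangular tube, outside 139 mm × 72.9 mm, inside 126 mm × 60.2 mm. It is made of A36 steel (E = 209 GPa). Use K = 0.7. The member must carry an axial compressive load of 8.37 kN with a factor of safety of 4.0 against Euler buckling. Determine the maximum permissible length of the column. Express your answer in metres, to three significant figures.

Weak-axis I_min = (h_o·b_o³ − h_i·b_i³)/12 with b_o = 72.9, b_i = 60.20 mm (shorter outer/inner sides).
I_min = (139×72.9³ − 126.0×60.20³)/12 = 2.197×10^6 mm⁴
I = 2.197×10^-6 m⁴
Required critical load P_cr = n·P = 4.0 × 8.37 = 33.48 kN = 3.348×10^4 N
From P_cr = π²EI/(K·L)²:  L = (1/K)·√(π²EI/P_cr) = (1/0.7)·√(π²×2.09×10^11×2.197×10^-6/3.348×10^4)
L = 16.6 m

L_max ≈ 16.6 m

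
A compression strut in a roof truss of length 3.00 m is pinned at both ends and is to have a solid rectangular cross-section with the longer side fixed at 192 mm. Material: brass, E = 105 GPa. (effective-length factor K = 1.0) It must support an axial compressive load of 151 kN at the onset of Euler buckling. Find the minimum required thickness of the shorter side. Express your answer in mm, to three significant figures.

b ≈ 43.4 mm

L_e = K·L = 1 × 3.00 = 3.000 m
Required I = P_cr·L_e²/(π²E) = 1.510×10^5 × 3.000² / (π² × 1.05×10^11) = 1.311×10^-6 m⁴
I_req = 1.311×10^6 mm⁴
Rectangle, weak axis: I_min = h·b³/12 with h = 192 mm fixed  ⇒  b = (12I/h)^(1/3) = 43.4 mm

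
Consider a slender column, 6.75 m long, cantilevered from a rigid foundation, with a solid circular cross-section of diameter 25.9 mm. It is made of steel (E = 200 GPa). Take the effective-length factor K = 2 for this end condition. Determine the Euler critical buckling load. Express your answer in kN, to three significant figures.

I = πd⁴/64 = π×25.9⁴/64 = 2.209×10^4 mm⁴
I = 2.209×10^4 mm⁴ = 2.209×10^-8 m⁴
Effective length L_e = K·L = 2 × 6.75 = 13.50 m
P_cr = π²EI / L_e² = π² × 200×10⁹ × 2.209×10^-8 / 13.50² = 239.2 N

P_cr ≈ 0.239 kN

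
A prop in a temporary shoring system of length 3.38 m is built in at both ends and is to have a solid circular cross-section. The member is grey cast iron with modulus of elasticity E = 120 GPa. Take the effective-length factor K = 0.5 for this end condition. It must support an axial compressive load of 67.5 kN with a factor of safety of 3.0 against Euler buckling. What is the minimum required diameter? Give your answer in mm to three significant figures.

Required P_cr = n·P = 3.0 × 67.5 = 202.5 kN
L_e = K·L = 0.5 × 3.38 = 1.690 m
Required I = P_cr·L_e²/(π²E) = 2.025×10^5 × 1.690² / (π² × 1.20×10^11) = 4.883×10^-7 m⁴
I_req = 4.883×10^5 mm⁴
Solid circle: I = πd⁴/64  ⇒  d = (64I/π)^(1/4) = (64×4.883×10^5/π)^(1/4) = 56.2 mm

d ≈ 56.2 mm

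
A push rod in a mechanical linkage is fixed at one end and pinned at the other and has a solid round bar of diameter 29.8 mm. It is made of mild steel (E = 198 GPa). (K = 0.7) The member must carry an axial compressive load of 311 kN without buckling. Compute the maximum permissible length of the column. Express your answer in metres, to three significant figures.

I = πd⁴/64 = π×29.8⁴/64 = 3.871×10^4 mm⁴
I = 3.871×10^-8 m⁴
At the buckling limit P_cr = P = 3.110×10^5 N
From P_cr = π²EI/(K·L)²:  L = (1/K)·√(π²EI/P_cr) = (1/0.7)·√(π²×1.98×10^11×3.871×10^-8/3.110×10^5)
L = 0.705 m

L_max ≈ 0.705 m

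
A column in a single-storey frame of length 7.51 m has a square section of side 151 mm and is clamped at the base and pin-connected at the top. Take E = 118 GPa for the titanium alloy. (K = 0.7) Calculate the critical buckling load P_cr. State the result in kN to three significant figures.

P_cr ≈ 1830 kN

I = a⁴/12 = 151⁴/12 = 4.332×10^7 mm⁴
I = 4.332×10^7 mm⁴ = 4.332×10^-5 m⁴
Effective length L_e = K·L = 0.7 × 7.51 = 5.257 m
P_cr = π²EI / L_e² = π² × 118×10⁹ × 4.332×10^-5 / 5.257² = 1.826×10^6 N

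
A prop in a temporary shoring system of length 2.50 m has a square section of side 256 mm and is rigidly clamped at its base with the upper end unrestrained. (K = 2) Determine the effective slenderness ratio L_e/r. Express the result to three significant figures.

λ ≈ 67.7

I = a⁴/12 = 256⁴/12 = 3.579×10^8 mm⁴
A = 6.554×10^4 mm²;  r_min = √(I/A) = √(3.579×10^8/6.554×10^4) = 73.90 mm
L_e = K·L = 2 × 2.50 m = 5.000 m = 5000.0 mm
λ = L_e / r_min = 5000.0 / 73.90 = 67.7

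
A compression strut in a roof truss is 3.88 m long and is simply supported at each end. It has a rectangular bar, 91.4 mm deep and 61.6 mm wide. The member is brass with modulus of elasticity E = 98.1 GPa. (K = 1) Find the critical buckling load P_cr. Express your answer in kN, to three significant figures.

P_cr ≈ 115 kN

Buckling occurs about the weak axis: I_min = h·b³/12 with b = 61.6 mm (the shorter side).
I_min = 91.4×61.6³/12 = 1.780×10^6 mm⁴
I = 1.780×10^6 mm⁴ = 1.780×10^-6 m⁴
Effective length L_e = K·L = 1 × 3.88 = 3.880 m
P_cr = π²EI / L_e² = π² × 98.1×10⁹ × 1.780×10^-6 / 3.880² = 1.145×10^5 N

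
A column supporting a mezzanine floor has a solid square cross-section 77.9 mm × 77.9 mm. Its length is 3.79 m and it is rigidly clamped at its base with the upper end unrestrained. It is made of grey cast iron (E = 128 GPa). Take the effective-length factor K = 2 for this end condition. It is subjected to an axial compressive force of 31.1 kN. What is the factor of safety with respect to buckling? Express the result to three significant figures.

I = a⁴/12 = 77.9⁴/12 = 3.069×10^6 mm⁴
I = 3.069×10^6 mm⁴ = 3.069×10^-6 m⁴
Effective length L_e = K·L = 2 × 3.79 = 7.580 m
P_cr = π²EI / L_e² = π² × 128×10⁹ × 3.069×10^-6 / 7.580² = 6.747×10^4 N
Factor of safety n = P_cr / P = 67.475 / 31.1 = 2.17

n ≈ 2.17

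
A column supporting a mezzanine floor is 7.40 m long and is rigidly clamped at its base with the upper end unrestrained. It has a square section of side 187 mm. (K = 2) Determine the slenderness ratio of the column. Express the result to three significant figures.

λ ≈ 274

I = a⁴/12 = 187⁴/12 = 1.019×10^8 mm⁴
A = 3.497×10^4 mm²;  r_min = √(I/A) = √(1.019×10^8/3.497×10^4) = 53.98 mm
L_e = K·L = 2 × 7.40 m = 14.80 m = 14800 mm
λ = L_e / r_min = 14800 / 53.98 = 274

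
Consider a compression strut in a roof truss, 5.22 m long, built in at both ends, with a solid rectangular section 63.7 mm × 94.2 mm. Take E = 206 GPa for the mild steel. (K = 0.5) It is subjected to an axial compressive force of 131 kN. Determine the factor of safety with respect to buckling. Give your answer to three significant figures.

Buckling occurs about the weak axis: I_min = h·b³/12 with b = 63.7 mm (the shorter side).
I_min = 94.2×63.7³/12 = 2.029×10^6 mm⁴
I = 2.029×10^6 mm⁴ = 2.029×10^-6 m⁴
Effective length L_e = K·L = 0.5 × 5.22 = 2.610 m
P_cr = π²EI / L_e² = π² × 206×10⁹ × 2.029×10^-6 / 2.610² = 6.056×10^5 N
Factor of safety n = P_cr / P = 605.58 / 131 = 4.62

n ≈ 4.62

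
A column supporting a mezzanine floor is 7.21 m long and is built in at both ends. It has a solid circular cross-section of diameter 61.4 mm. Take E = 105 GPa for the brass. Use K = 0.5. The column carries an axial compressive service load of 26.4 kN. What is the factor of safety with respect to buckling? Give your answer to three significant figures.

n ≈ 2.11

I = πd⁴/64 = π×61.4⁴/64 = 6.977×10^5 mm⁴
I = 6.977×10^5 mm⁴ = 6.977×10^-7 m⁴
Effective length L_e = K·L = 0.5 × 7.21 = 3.605 m
P_cr = π²EI / L_e² = π² × 105×10⁹ × 6.977×10^-7 / 3.605² = 5.563×10^4 N
Factor of safety n = P_cr / P = 55.632 / 26.4 = 2.11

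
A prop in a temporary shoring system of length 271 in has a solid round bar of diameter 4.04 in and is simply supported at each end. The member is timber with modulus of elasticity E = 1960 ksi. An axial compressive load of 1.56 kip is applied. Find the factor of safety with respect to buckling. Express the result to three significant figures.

n ≈ 2.21

I = πd⁴/64 = π×4.04⁴/64 = 13.08 in⁴
Effective length L_e = K·L = 1 × 271 = 271.0 in
P_cr = π²EI / L_e² = π² × 1960×10³ × 13.08 / 271.0² = 3.444×10^3 lb
Factor of safety n = P_cr / P = 3.4444 / 1.56 = 2.21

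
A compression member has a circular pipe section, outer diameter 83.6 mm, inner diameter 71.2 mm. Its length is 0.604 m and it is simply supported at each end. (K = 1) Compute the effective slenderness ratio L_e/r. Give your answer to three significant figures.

d_o = 83.6 mm, d_i = 71.2 mm
I = π(d_o⁴ − d_i⁴)/64 = π(83.6⁴ − 71.20⁴)/64 = 1.136×10^6 mm⁴
A = 1.508×10^3 mm²;  r_min = √(I/A) = √(1.136×10^6/1.508×10^3) = 27.45 mm
L_e = K·L = 1 × 0.604 m = 0.6040 m = 604.00 mm
λ = L_e / r_min = 604.00 / 27.45 = 22.0

λ ≈ 22.0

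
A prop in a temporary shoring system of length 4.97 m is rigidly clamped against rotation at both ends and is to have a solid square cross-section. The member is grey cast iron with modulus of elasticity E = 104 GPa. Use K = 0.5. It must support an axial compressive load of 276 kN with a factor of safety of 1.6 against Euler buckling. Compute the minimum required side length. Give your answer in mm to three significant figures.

Required P_cr = n·P = 1.6 × 276 = 441.6 kN
L_e = K·L = 0.5 × 4.97 = 2.485 m
Required I = P_cr·L_e²/(π²E) = 4.416×10^5 × 2.485² / (π² × 1.04×10^11) = 2.657×10^-6 m⁴
I_req = 2.657×10^6 mm⁴
Solid square: I = a⁴/12  ⇒  a = (12I)^(1/4) = (12×2.657×10^6)^(1/4) = 75.1 mm

a ≈ 75.1 mm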